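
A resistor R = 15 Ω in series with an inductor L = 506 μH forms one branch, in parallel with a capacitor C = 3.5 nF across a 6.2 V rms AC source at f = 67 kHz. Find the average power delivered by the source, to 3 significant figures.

12.6 mW

ω = 2πf = 421000 rad/s
X_L = ωL = 213 Ω
X_C = 1/(ωC) = 679 Ω
Branch 1 (R+jX_L): Z₁ = 15.0 + j213 Ω, |Z₁| = 214 Ω
Branch 2 (−jX_C): Z₂ = −j679 Ω
Parallel: Z = Z₁Z₂/(Z₁+Z₂), |Z| = 311 Ω, ∠Z = 84.1°
I = V/|Z| = 19.9 mA
P = VI cos φ = 6.2 × 0.0199 × cos(84.1°) = 12.6 mW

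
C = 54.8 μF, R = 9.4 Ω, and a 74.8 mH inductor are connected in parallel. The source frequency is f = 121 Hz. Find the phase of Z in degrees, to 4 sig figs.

ω = 2πf = 760.3 rad/s
X_L = ωL = 56.87 Ω
X_C = 1/(ωC) = 24.00 Ω
Parallel: admittances add. Y = 1/R + 1/(jωL) + jωC
Y = (0.1064 + j0.02408) S
|Y| = 0.1091 S → |Z| = 1/|Y| = 9.168 Ω, ∠Z = −∠Y = -12.75°

-12.75°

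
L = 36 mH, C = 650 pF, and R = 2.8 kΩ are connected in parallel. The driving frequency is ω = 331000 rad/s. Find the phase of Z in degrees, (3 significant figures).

-20.2°

X_L = ωL = 11900 Ω
X_C = 1/(ωC) = 4650 Ω
Parallel: admittances add. Y = 1/R + 1/(jωL) + jωC
Y = (0.000357 + j0.000131) S
|Y| = 0.000380 S → |Z| = 1/|Y| = 2630 Ω, ∠Z = −∠Y = -20.2°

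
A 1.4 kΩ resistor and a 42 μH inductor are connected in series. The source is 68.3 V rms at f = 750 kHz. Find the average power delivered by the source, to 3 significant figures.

3.27 W

ω = 2πf = 4.712e+06 rad/s
X_L = ωL = 198 Ω
Z = 1400 + j198 Ω
|Z| = √(1400² + 198²) = 1410 Ω
∠Z = arctan(198/1400) = 8.05°
I = V/|Z| = 48.3 mA
P = VI cos φ = 68.3 × 0.0483 × cos(8.05°) = 3.27 W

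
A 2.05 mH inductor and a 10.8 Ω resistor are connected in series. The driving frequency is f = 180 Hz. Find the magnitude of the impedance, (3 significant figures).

11.0 Ω

ω = 2πf = 1131 rad/s
X_L = ωL = 2.32 Ω
Z = 10.8 + j2.32 Ω
|Z| = √(10.8² + 2.32²) = 11.0 Ω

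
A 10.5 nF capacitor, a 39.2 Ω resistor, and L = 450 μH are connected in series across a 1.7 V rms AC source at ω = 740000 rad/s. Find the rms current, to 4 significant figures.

8.172 mA

X_L = ωL = 333.0 Ω
X_C = 1/(ωC) = 128.7 Ω
Net reactance X = X_L − X_C = 204.3 Ω
Z = 39.20 + j204.3 Ω
|Z| = √(39.20² + 204.3²) = 208.0 Ω
I = V/|Z| = 1.7/208.0 = 8.172 mA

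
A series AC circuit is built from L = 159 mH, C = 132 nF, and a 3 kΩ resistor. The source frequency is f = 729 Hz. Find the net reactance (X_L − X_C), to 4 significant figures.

ω = 2πf = 4580 rad/s
X_L = ωL = 728.3 Ω
X_C = 1/(ωC) = 1654 Ω
X = 728.3 − 1654 = -925.6 Ω

-925.6 Ω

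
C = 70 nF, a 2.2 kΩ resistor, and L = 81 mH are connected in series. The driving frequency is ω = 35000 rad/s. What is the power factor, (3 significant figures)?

0.672

X_L = ωL = 2840 Ω
X_C = 1/(ωC) = 408 Ω
Net reactance X = X_L − X_C = 2430 Ω
Z = 2200 + j2430 Ω
|Z| = √(2200² + 2430²) = 3280 Ω
∠Z = arctan(2430/2200) = 47.8°
cos φ = cos(47.8°) = 0.672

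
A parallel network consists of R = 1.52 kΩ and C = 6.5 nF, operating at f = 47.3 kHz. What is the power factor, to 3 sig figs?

0.322

ω = 2πf = 297200 rad/s
X_C = 1/(ωC) = 518 Ω
Parallel: admittances add. Y = 1/R + jωC
Y = (0.000658 + j0.00193) S
|Y| = 0.00204 S → |Z| = 1/|Y| = 490 Ω, ∠Z = −∠Y = -71.2°
cos φ = cos(-71.2°) = 0.322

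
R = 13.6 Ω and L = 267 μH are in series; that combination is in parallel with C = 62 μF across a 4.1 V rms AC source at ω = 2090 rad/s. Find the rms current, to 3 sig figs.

X_L = ωL = 0.558 Ω
X_C = 1/(ωC) = 7.72 Ω
Branch 1 (R+jX_L): Z₁ = 13.6 + j0.558 Ω, |Z₁| = 13.6 Ω
Branch 2 (−jX_C): Z₂ = −j7.72 Ω
Parallel: Z = Z₁Z₂/(Z₁+Z₂), |Z| = 6.83 Ω, ∠Z = -59.9°
I = V/|Z| = 4.1/6.83 = 600 mA

600 mA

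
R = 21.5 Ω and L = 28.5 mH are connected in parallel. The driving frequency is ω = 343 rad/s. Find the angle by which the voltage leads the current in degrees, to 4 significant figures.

X_L = ωL = 9.776 Ω
Parallel: admittances add. Y = 1/R + 1/(jωL)
Y = (0.04651 − j0.1023) S
|Y| = 0.1124 S → |Z| = 1/|Y| = 8.899 Ω, ∠Z = −∠Y = 65.55°

65.55°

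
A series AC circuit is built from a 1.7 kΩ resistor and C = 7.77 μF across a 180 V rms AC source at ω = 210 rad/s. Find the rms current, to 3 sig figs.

X_C = 1/(ωC) = 613 Ω
Z = 1700 − j613 Ω
|Z| = √(1700² + 613²) = 1810 Ω
I = V/|Z| = 180/1810 = 99.6 mA

99.6 mA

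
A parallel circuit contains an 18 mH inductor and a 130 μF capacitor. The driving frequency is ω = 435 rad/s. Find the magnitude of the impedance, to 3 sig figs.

X_L = ωL = 7.83 Ω
X_C = 1/(ωC) = 17.7 Ω
Parallel: admittances add. Y = 1/(jωL) + jωC
Y = (0 − j0.0712) S
|Y| = 0.0712 S → |Z| = 1/|Y| = 14.1 Ω, ∠Z = −∠Y = 90.0°

14.1 Ω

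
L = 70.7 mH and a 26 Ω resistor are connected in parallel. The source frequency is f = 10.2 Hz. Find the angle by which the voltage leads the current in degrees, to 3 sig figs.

80.1°

ω = 2πf = 64.09 rad/s
X_L = ωL = 4.53 Ω
Parallel: admittances add. Y = 1/R + 1/(jωL)
Y = (0.0385 − j0.221) S
|Y| = 0.224 S → |Z| = 1/|Y| = 4.46 Ω, ∠Z = −∠Y = 80.1°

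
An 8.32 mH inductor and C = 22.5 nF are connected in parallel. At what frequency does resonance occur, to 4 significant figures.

11.63 kHz

ω₀ = 1/√(LC) = 1/√(0.00832 × 2.25e-08) = 73090 rad/s
f₀ = ω₀/(2π) = 11.63 kHz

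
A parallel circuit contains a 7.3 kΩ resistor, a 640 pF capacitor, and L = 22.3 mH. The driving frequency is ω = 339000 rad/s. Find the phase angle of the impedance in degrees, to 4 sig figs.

X_L = ωL = 7560 Ω
X_C = 1/(ωC) = 4609 Ω
Parallel: admittances add. Y = 1/R + 1/(jωL) + jωC
Y = (0.0001370 + j8.468e-05) S
|Y| = 0.0001610 S → |Z| = 1/|Y| = 6209 Ω, ∠Z = −∠Y = -31.72°

-31.72°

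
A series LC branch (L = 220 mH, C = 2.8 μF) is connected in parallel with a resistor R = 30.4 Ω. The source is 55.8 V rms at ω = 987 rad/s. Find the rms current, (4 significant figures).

X_L = ωL = 217.1 Ω
X_C = 1/(ωC) = 361.8 Ω
Branch 1: Z₁ = R = 30.40 Ω
Branch 2 (series LC): Z₂ = j(X_L − X_C) = −j144.7 Ω
Parallel: Z = Z₁Z₂/(Z₁+Z₂), |Z| = 29.75 Ω, ∠Z = -11.86°
I = V/|Z| = 55.8/29.75 = 1.876 A

1.876 A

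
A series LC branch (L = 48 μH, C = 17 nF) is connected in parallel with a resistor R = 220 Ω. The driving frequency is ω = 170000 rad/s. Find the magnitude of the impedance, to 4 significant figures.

X_L = ωL = 8.160 Ω
X_C = 1/(ωC) = 346.0 Ω
Branch 1: Z₁ = R = 220.0 Ω
Branch 2 (series LC): Z₂ = j(X_L − X_C) = −j337.9 Ω
Parallel: Z = Z₁Z₂/(Z₁+Z₂), |Z| = 184.4 Ω, ∠Z = -33.07°

184.4 Ω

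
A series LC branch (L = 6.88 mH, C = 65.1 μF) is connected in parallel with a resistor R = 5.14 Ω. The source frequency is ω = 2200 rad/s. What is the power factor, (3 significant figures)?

X_L = ωL = 15.1 Ω
X_C = 1/(ωC) = 6.98 Ω
Branch 1: Z₁ = R = 5.14 Ω
Branch 2 (series LC): Z₂ = j(X_L − X_C) = j8.15 Ω
Parallel: Z = Z₁Z₂/(Z₁+Z₂), |Z| = 4.35 Ω, ∠Z = 32.2°
cos φ = cos(32.2°) = 0.846

0.846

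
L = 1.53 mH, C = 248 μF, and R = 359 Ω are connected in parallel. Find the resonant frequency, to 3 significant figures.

ω₀ = 1/√(LC) = 1/√(0.00153 × 0.000248) = 1623 rad/s
f₀ = ω₀/(2π) = 258 Hz

258 Hz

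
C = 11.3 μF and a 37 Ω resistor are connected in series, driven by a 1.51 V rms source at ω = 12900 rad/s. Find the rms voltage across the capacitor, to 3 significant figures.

0.275 V

X_C = 1/(ωC) = 6.86 Ω
Z = 37.0 − j6.86 Ω
|Z| = √(37.0² + 6.86²) = 37.6 Ω
I = V/|Z| = 40.1 mA
V_C = I·|Z_C| = 0.0401 × 6.86 = 0.275 V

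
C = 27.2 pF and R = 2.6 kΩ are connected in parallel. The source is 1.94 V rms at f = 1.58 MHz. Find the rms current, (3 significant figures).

912 μA

ω = 2πf = 9.927e+06 rad/s
X_C = 1/(ωC) = 3700 Ω
Parallel: admittances add. Y = 1/R + jωC
Y = (0.000385 + j0.000270) S
|Y| = 0.000470 S → |Z| = 1/|Y| = 2130 Ω, ∠Z = −∠Y = -35.1°
I = V/|Z| = 1.94/2130 = 912 μA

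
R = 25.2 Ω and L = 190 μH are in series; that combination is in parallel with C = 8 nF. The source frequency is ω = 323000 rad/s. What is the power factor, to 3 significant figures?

0.450

X_L = ωL = 61.4 Ω
X_C = 1/(ωC) = 387 Ω
Branch 1 (R+jX_L): Z₁ = 25.2 + j61.4 Ω, |Z₁| = 66.3 Ω
Branch 2 (−jX_C): Z₂ = −j387 Ω
Parallel: Z = Z₁Z₂/(Z₁+Z₂), |Z| = 78.6 Ω, ∠Z = 63.3°
cos φ = cos(63.3°) = 0.450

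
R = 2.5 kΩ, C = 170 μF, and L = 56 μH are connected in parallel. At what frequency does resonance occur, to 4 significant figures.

1.631 kHz

ω₀ = 1/√(LC) = 1/√(5.6e-05 × 0.00017) = 10250 rad/s
f₀ = ω₀/(2π) = 1.631 kHz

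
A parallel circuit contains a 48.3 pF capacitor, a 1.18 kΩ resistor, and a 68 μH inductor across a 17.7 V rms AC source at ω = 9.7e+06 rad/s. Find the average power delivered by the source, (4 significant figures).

265.5 mW

X_L = ωL = 659.6 Ω
X_C = 1/(ωC) = 2134 Ω
Parallel: admittances add. Y = 1/R + 1/(jωL) + jωC
Y = (0.0008475 − j0.001048) S
|Y| = 0.001347 S → |Z| = 1/|Y| = 742.2 Ω, ∠Z = −∠Y = 51.03°
I = V/|Z| = 23.85 mA
P = VI cos φ = 17.7 × 0.02385 × cos(51.03°) = 265.5 mW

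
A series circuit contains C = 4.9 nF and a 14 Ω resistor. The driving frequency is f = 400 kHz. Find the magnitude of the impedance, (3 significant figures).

ω = 2πf = 2.513e+06 rad/s
X_C = 1/(ωC) = 81.2 Ω
Z = 14.0 − j81.2 Ω
|Z| = √(14.0² + 81.2²) = 82.4 Ω

82.4 Ω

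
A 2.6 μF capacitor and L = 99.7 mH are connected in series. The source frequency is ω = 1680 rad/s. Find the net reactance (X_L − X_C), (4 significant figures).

X_L = ωL = 167.5 Ω
X_C = 1/(ωC) = 228.9 Ω
X = 167.5 − 228.9 = -61.44 Ω

-61.44 Ω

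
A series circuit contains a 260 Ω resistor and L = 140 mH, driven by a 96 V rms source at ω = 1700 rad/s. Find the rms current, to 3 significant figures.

X_L = ωL = 238 Ω
Z = 260 + j238 Ω
|Z| = √(260² + 238²) = 352 Ω
I = V/|Z| = 96/352 = 272 mA

272 mA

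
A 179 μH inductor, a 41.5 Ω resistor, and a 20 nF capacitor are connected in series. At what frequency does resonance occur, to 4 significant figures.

ω₀ = 1/√(LC) = 1/√(0.000179 × 2e-08) = 528500 rad/s
f₀ = ω₀/(2π) = 84.12 kHz

84.12 kHz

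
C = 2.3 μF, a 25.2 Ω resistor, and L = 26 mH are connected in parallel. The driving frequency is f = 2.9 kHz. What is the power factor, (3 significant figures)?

0.706

ω = 2πf = 18220 rad/s
X_L = ωL = 474 Ω
X_C = 1/(ωC) = 23.9 Ω
Parallel: admittances add. Y = 1/R + 1/(jωL) + jωC
Y = (0.0397 + j0.0398) S
|Y| = 0.0562 S → |Z| = 1/|Y| = 17.8 Ω, ∠Z = −∠Y = -45.1°
cos φ = cos(-45.1°) = 0.706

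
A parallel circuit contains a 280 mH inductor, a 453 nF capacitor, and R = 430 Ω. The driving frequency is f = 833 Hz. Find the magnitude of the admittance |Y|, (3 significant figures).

ω = 2πf = 5234 rad/s
X_L = ωL = 1470 Ω
X_C = 1/(ωC) = 422 Ω
Parallel: admittances add. Y = 1/R + 1/(jωL) + jωC
Y = (0.00233 + j0.00169) S
|Y| = 0.00287 S → |Z| = 1/|Y| = 348 Ω, ∠Z = −∠Y = -36.0°

2.87 mS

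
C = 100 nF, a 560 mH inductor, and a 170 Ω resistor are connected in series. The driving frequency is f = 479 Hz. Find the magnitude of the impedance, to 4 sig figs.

ω = 2πf = 3010 rad/s
X_L = ωL = 1685 Ω
X_C = 1/(ωC) = 3323 Ω
Net reactance X = X_L − X_C = -1637 Ω
Z = 170.0 − j1637 Ω
|Z| = √(170.0² + 1637²) = 1646 Ω

1646 Ω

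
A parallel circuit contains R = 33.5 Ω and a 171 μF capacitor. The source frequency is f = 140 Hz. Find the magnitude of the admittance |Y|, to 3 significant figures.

153 mS

ω = 2πf = 879.6 rad/s
X_C = 1/(ωC) = 6.65 Ω
Parallel: admittances add. Y = 1/R + jωC
Y = (0.0299 + j0.150) S
|Y| = 0.153 S → |Z| = 1/|Y| = 6.52 Ω, ∠Z = −∠Y = -78.8°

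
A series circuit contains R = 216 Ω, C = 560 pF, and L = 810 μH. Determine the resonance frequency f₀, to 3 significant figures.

ω₀ = 1/√(LC) = 1/√(0.00081 × 5.6e-10) = 1.485e+06 rad/s
f₀ = ω₀/(2π) = 236 kHz

236 kHz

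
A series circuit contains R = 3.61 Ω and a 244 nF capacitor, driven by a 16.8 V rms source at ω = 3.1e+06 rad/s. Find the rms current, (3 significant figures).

X_C = 1/(ωC) = 1.32 Ω
Z = 3.61 − j1.32 Ω
|Z| = √(3.61² + 1.32²) = 3.84 Ω
I = V/|Z| = 16.8/3.84 = 4.37 A

4.37 A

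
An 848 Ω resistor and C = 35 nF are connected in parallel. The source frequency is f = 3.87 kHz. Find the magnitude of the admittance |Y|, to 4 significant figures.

ω = 2πf = 24320 rad/s
X_C = 1/(ωC) = 1175 Ω
Parallel: admittances add. Y = 1/R + jωC
Y = (0.001179 + j0.0008511) S
|Y| = 0.001454 S → |Z| = 1/|Y| = 687.6 Ω, ∠Z = −∠Y = -35.82°

1.454 mS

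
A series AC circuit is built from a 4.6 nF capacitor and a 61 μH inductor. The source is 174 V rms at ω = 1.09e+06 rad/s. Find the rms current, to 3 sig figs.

X_L = ωL = 66.5 Ω
X_C = 1/(ωC) = 199 Ω
Net reactance X = X_L − X_C = -133 Ω
Z = − j133 Ω
|Z| = √(0² + 133²) = 133 Ω
I = V/|Z| = 174/133 = 1.31 A

1.31 A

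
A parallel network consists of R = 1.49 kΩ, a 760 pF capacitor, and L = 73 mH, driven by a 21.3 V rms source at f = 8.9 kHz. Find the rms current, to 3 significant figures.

ω = 2πf = 55920 rad/s
X_L = ωL = 4080 Ω
X_C = 1/(ωC) = 23500 Ω
Parallel: admittances add. Y = 1/R + 1/(jωL) + jωC
Y = (0.000671 − j0.000202) S
|Y| = 0.000701 S → |Z| = 1/|Y| = 1430 Ω, ∠Z = −∠Y = 16.8°
I = V/|Z| = 21.3/1430 = 14.9 mA

14.9 mA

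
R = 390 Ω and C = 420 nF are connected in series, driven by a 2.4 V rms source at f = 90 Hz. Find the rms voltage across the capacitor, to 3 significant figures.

ω = 2πf = 565.5 rad/s
X_C = 1/(ωC) = 4210 Ω
Z = 390 − j4210 Ω
|Z| = √(390² + 4210²) = 4230 Ω
I = V/|Z| = 568 μA
V_C = I·|Z_C| = 0.000568 × 4210 = 2.39 V

2.39 V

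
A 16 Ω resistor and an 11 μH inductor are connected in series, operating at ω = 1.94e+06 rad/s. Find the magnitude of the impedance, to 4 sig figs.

26.67 Ω

X_L = ωL = 21.34 Ω
Z = 16.00 + j21.34 Ω
|Z| = √(16.00² + 21.34²) = 26.67 Ω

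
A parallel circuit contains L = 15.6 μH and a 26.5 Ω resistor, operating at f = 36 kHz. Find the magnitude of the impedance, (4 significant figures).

ω = 2πf = 226200 rad/s
X_L = ωL = 3.529 Ω
Parallel: admittances add. Y = 1/R + 1/(jωL)
Y = (0.03774 − j0.2834) S
|Y| = 0.2859 S → |Z| = 1/|Y| = 3.498 Ω, ∠Z = −∠Y = 82.42°

3.498 Ω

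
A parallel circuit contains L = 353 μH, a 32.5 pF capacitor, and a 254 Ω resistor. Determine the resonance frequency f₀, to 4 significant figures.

ω₀ = 1/√(LC) = 1/√(0.000353 × 3.25e-11) = 9.336e+06 rad/s
f₀ = ω₀/(2π) = 1.486 MHz

1.486 MHz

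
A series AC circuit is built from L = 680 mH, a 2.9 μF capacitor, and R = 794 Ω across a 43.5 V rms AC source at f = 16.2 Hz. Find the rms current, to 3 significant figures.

ω = 2πf = 101.8 rad/s
X_L = ωL = 69.2 Ω
X_C = 1/(ωC) = 3390 Ω
Net reactance X = X_L − X_C = -3320 Ω
Z = 794 − j3320 Ω
|Z| = √(794² + 3320²) = 3410 Ω
I = V/|Z| = 43.5/3410 = 12.7 mA

12.7 mA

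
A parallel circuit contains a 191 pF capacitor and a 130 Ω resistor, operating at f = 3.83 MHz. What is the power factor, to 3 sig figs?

0.858

ω = 2πf = 2.406e+07 rad/s
X_C = 1/(ωC) = 218 Ω
Parallel: admittances add. Y = 1/R + jωC
Y = (0.00769 + j0.00460) S
|Y| = 0.00896 S → |Z| = 1/|Y| = 112 Ω, ∠Z = −∠Y = -30.9°
cos φ = cos(-30.9°) = 0.858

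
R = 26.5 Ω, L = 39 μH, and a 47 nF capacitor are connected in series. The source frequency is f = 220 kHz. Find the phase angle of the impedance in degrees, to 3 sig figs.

ω = 2πf = 1.382e+06 rad/s
X_L = ωL = 53.9 Ω
X_C = 1/(ωC) = 15.4 Ω
Net reactance X = X_L − X_C = 38.5 Ω
Z = 26.5 + j38.5 Ω
|Z| = √(26.5² + 38.5²) = 46.8 Ω
∠Z = arctan(38.5/26.5) = 55.5°

55.5°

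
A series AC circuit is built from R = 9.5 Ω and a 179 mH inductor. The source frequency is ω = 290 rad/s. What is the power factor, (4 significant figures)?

0.1800

X_L = ωL = 51.91 Ω
Z = 9.500 + j51.91 Ω
|Z| = √(9.500² + 51.91²) = 52.77 Ω
∠Z = arctan(51.91/9.500) = 79.63°
cos φ = cos(79.63°) = 0.1800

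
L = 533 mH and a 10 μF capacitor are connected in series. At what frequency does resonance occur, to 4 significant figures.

ω₀ = 1/√(LC) = 1/√(0.533 × 1e-05) = 433.1 rad/s
f₀ = ω₀/(2π) = 68.94 Hz

68.94 Hz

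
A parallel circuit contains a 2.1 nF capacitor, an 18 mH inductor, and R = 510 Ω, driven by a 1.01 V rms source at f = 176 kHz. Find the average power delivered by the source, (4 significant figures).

2.000 mW

ω = 2πf = 1.106e+06 rad/s
X_L = ωL = 19910 Ω
X_C = 1/(ωC) = 430.6 Ω
Parallel: admittances add. Y = 1/R + 1/(jωL) + jωC
Y = (0.001961 + j0.002272) S
|Y| = 0.003001 S → |Z| = 1/|Y| = 333.2 Ω, ∠Z = −∠Y = -49.21°
I = V/|Z| = 3.031 mA
P = VI cos φ = 1.01 × 0.003031 × cos(-49.21°) = 2.000 mW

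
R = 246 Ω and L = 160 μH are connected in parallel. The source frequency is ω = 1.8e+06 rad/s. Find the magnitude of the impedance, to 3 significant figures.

X_L = ωL = 288 Ω
Parallel: admittances add. Y = 1/R + 1/(jωL)
Y = (0.00407 − j0.00347) S
|Y| = 0.00535 S → |Z| = 1/|Y| = 187 Ω, ∠Z = −∠Y = 40.5°

187 Ω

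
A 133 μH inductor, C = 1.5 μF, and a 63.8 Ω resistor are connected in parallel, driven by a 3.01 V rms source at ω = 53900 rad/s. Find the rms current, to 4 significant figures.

X_L = ωL = 7.169 Ω
X_C = 1/(ωC) = 12.37 Ω
Parallel: admittances add. Y = 1/R + 1/(jωL) + jωC
Y = (0.01567 − j0.05865) S
|Y| = 0.06070 S → |Z| = 1/|Y| = 16.47 Ω, ∠Z = −∠Y = 75.04°
I = V/|Z| = 3.01/16.47 = 182.7 mA

182.7 mA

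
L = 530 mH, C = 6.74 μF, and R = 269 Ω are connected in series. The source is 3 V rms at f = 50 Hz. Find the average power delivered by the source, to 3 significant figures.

ω = 2πf = 314.2 rad/s
X_L = ωL = 167 Ω
X_C = 1/(ωC) = 472 Ω
Net reactance X = X_L − X_C = -306 Ω
Z = 269 − j306 Ω
|Z| = √(269² + 306²) = 407 Ω
∠Z = arctan(-306/269) = -48.7°
I = V/|Z| = 7.37 mA
P = VI cos φ = 3 × 0.00737 × cos(-48.7°) = 14.6 mW

14.6 mW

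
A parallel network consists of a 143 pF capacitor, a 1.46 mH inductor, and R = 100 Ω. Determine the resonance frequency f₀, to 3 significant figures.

348 kHz

ω₀ = 1/√(LC) = 1/√(0.00146 × 1.43e-10) = 2.189e+06 rad/s
f₀ = ω₀/(2π) = 348 kHz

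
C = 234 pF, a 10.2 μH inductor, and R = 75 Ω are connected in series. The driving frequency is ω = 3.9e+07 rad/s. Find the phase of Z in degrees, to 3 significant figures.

75.4°

X_L = ωL = 398 Ω
X_C = 1/(ωC) = 110 Ω
Net reactance X = X_L − X_C = 288 Ω
Z = 75.0 + j288 Ω
|Z| = √(75.0² + 288²) = 298 Ω
∠Z = arctan(288/75.0) = 75.4°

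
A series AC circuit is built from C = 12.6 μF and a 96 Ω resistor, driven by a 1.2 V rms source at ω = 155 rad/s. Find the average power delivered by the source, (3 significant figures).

X_C = 1/(ωC) = 512 Ω
Z = 96.0 − j512 Ω
|Z| = √(96.0² + 512²) = 521 Ω
∠Z = arctan(-512/96.0) = -79.4°
I = V/|Z| = 2.30 mA
P = VI cos φ = 1.2 × 0.00230 × cos(-79.4°) = 509 μW

509 μW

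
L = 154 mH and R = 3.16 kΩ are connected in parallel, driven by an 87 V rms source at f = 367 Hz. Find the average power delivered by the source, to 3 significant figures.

ω = 2πf = 2306 rad/s
X_L = ωL = 355 Ω
Parallel: admittances add. Y = 1/R + 1/(jωL)
Y = (0.000316 − j0.00282) S
|Y| = 0.00283 S → |Z| = 1/|Y| = 353 Ω, ∠Z = −∠Y = 83.6°
I = V/|Z| = 247 mA
P = VI cos φ = 87 × 0.247 × cos(83.6°) = 2.40 W

2.40 W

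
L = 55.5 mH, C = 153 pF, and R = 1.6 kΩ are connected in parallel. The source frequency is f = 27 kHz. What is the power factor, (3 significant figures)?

0.992

ω = 2πf = 169600 rad/s
X_L = ωL = 9420 Ω
X_C = 1/(ωC) = 38500 Ω
Parallel: admittances add. Y = 1/R + 1/(jωL) + jωC
Y = (0.000625 − j8.03e-05) S
|Y| = 0.000630 S → |Z| = 1/|Y| = 1590 Ω, ∠Z = −∠Y = 7.32°
cos φ = cos(7.32°) = 0.992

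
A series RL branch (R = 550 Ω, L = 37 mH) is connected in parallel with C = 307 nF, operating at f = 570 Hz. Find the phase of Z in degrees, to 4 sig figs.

ω = 2πf = 3581 rad/s
X_L = ωL = 132.5 Ω
X_C = 1/(ωC) = 909.5 Ω
Branch 1 (R+jX_L): Z₁ = 550.0 + j132.5 Ω, |Z₁| = 565.7 Ω
Branch 2 (−jX_C): Z₂ = −j909.5 Ω
Parallel: Z = Z₁Z₂/(Z₁+Z₂), |Z| = 540.5 Ω, ∠Z = -21.75°

-21.75°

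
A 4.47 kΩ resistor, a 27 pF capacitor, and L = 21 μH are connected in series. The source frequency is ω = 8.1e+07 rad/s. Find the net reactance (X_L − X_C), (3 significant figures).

X_L = ωL = 1700 Ω
X_C = 1/(ωC) = 457 Ω
X = 1700 − 457 = 1240 Ω

1240 Ω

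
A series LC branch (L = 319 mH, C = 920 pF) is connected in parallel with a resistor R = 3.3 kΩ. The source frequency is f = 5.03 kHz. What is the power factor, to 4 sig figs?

ω = 2πf = 31600 rad/s
X_L = ωL = 10080 Ω
X_C = 1/(ωC) = 34390 Ω
Branch 1: Z₁ = R = 3300 Ω
Branch 2 (series LC): Z₂ = j(X_L − X_C) = −j24310 Ω
Parallel: Z = Z₁Z₂/(Z₁+Z₂), |Z| = 3270 Ω, ∠Z = -7.730°
cos φ = cos(-7.730°) = 0.9909

0.9909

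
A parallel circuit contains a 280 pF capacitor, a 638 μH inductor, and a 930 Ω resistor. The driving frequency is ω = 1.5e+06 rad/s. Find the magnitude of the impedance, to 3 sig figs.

804 Ω

X_L = ωL = 957 Ω
X_C = 1/(ωC) = 2380 Ω
Parallel: admittances add. Y = 1/R + 1/(jωL) + jωC
Y = (0.00108 − j0.000625) S
|Y| = 0.00124 S → |Z| = 1/|Y| = 804 Ω, ∠Z = −∠Y = 30.2°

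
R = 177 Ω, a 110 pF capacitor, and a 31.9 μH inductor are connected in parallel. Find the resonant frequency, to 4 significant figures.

ω₀ = 1/√(LC) = 1/√(3.19e-05 × 1.1e-10) = 1.688e+07 rad/s
f₀ = ω₀/(2π) = 2.687 MHz

2.687 MHz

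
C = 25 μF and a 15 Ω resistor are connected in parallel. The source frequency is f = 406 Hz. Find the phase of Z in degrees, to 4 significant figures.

-43.73°

ω = 2πf = 2551 rad/s
X_C = 1/(ωC) = 15.68 Ω
Parallel: admittances add. Y = 1/R + jωC
Y = (0.06667 + j0.06377) S
|Y| = 0.09226 S → |Z| = 1/|Y| = 10.84 Ω, ∠Z = −∠Y = -43.73°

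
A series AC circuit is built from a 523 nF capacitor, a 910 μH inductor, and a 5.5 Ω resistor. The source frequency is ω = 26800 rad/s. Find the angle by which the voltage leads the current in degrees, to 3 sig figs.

X_L = ωL = 24.4 Ω
X_C = 1/(ωC) = 71.3 Ω
Net reactance X = X_L − X_C = -47.0 Ω
Z = 5.50 − j47.0 Ω
|Z| = √(5.50² + 47.0²) = 47.3 Ω
∠Z = arctan(-47.0/5.50) = -83.3°

-83.3°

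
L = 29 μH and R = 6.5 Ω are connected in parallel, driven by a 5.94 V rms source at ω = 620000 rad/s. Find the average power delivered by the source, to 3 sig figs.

5.43 W

X_L = ωL = 18.0 Ω
Parallel: admittances add. Y = 1/R + 1/(jωL)
Y = (0.154 − j0.0556) S
|Y| = 0.164 S → |Z| = 1/|Y| = 6.11 Ω, ∠Z = −∠Y = 19.9°
I = V/|Z| = 972 mA
P = VI cos φ = 5.94 × 0.972 × cos(19.9°) = 5.43 W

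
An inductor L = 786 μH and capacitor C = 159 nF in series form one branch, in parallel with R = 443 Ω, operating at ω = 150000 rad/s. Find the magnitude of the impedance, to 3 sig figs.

X_L = ωL = 118 Ω
X_C = 1/(ωC) = 41.9 Ω
Branch 1: Z₁ = R = 443 Ω
Branch 2 (series LC): Z₂ = j(X_L − X_C) = j76.0 Ω
Parallel: Z = Z₁Z₂/(Z₁+Z₂), |Z| = 74.9 Ω, ∠Z = 80.3°

74.9 Ω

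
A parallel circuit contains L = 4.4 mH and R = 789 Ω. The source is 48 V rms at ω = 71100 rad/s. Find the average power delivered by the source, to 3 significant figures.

2.92 W

X_L = ωL = 313 Ω
Parallel: admittances add. Y = 1/R + 1/(jωL)
Y = (0.00127 − j0.00320) S
|Y| = 0.00344 S → |Z| = 1/|Y| = 291 Ω, ∠Z = −∠Y = 68.4°
I = V/|Z| = 165 mA
P = VI cos φ = 48 × 0.165 × cos(68.4°) = 2.92 W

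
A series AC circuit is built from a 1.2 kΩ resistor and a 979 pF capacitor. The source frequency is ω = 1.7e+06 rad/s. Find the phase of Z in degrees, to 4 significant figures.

X_C = 1/(ωC) = 600.9 Ω
Z = 1200 − j600.9 Ω
|Z| = √(1200² + 600.9²) = 1342 Ω
∠Z = arctan(-600.9/1200) = -26.60°

-26.60°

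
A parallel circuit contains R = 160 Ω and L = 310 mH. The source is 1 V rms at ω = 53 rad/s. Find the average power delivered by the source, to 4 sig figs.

6.250 mW

X_L = ωL = 16.43 Ω
Parallel: admittances add. Y = 1/R + 1/(jωL)
Y = (0.006250 − j0.06086) S
|Y| = 0.06118 S → |Z| = 1/|Y| = 16.34 Ω, ∠Z = −∠Y = 84.14°
I = V/|Z| = 61.18 mA
P = VI cos φ = 1 × 0.06118 × cos(84.14°) = 6.250 mW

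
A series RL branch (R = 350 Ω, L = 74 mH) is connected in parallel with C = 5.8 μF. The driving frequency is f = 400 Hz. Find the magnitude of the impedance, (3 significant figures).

73.7 Ω

ω = 2πf = 2513 rad/s
X_L = ωL = 186 Ω
X_C = 1/(ωC) = 68.6 Ω
Branch 1 (R+jX_L): Z₁ = 350 + j186 Ω, |Z₁| = 396 Ω
Branch 2 (−jX_C): Z₂ = −j68.6 Ω
Parallel: Z = Z₁Z₂/(Z₁+Z₂), |Z| = 73.7 Ω, ∠Z = -80.6°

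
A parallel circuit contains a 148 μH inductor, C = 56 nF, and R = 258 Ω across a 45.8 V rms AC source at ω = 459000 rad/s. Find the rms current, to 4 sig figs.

533.4 mA

X_L = ωL = 67.93 Ω
X_C = 1/(ωC) = 38.90 Ω
Parallel: admittances add. Y = 1/R + 1/(jωL) + jωC
Y = (0.003876 + j0.01098) S
|Y| = 0.01165 S → |Z| = 1/|Y| = 85.86 Ω, ∠Z = −∠Y = -70.56°
I = V/|Z| = 45.8/85.86 = 533.4 mA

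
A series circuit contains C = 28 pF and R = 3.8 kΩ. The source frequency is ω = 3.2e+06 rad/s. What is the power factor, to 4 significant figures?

X_C = 1/(ωC) = 11160 Ω
Z = 3800 − j11160 Ω
|Z| = √(3800² + 11160²) = 11790 Ω
∠Z = arctan(-11160/3800) = -71.20°
cos φ = cos(-71.20°) = 0.3223

0.3223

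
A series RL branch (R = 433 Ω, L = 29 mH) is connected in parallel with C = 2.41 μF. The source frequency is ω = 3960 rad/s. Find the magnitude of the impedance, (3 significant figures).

108 Ω

X_L = ωL = 115 Ω
X_C = 1/(ωC) = 105 Ω
Branch 1 (R+jX_L): Z₁ = 433 + j115 Ω, |Z₁| = 448 Ω
Branch 2 (−jX_C): Z₂ = −j105 Ω
Parallel: Z = Z₁Z₂/(Z₁+Z₂), |Z| = 108 Ω, ∠Z = -76.5°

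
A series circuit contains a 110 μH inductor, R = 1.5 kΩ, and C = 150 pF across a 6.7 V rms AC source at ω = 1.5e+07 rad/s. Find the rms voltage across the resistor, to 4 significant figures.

5.222 V

X_L = ωL = 1650 Ω
X_C = 1/(ωC) = 444.4 Ω
Net reactance X = X_L − X_C = 1206 Ω
Z = 1500 + j1206 Ω
|Z| = √(1500² + 1206²) = 1924 Ω
I = V/|Z| = 3.482 mA
V_R = I·|Z_R| = 0.003482 × 1500 = 5.222 V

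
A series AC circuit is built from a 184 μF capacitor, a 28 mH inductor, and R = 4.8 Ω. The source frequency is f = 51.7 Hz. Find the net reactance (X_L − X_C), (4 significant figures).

ω = 2πf = 324.8 rad/s
X_L = ωL = 9.096 Ω
X_C = 1/(ωC) = 16.73 Ω
X = 9.096 − 16.73 = -7.635 Ω

-7.635 Ω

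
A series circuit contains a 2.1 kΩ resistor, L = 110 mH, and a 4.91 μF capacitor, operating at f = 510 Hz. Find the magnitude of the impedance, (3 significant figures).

2120 Ω

ω = 2πf = 3204 rad/s
X_L = ωL = 352 Ω
X_C = 1/(ωC) = 63.6 Ω
Net reactance X = X_L − X_C = 289 Ω
Z = 2100 + j289 Ω
|Z| = √(2100² + 289²) = 2120 Ω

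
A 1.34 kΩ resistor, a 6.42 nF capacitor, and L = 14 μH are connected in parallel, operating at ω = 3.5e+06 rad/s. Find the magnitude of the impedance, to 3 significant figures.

456 Ω

X_L = ωL = 49.0 Ω
X_C = 1/(ωC) = 44.5 Ω
Parallel: admittances add. Y = 1/R + 1/(jωL) + jωC
Y = (0.000746 + j0.00206) S
|Y| = 0.00219 S → |Z| = 1/|Y| = 456 Ω, ∠Z = −∠Y = -70.1°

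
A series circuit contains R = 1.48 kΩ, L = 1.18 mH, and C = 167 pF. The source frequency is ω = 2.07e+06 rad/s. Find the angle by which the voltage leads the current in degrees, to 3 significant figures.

X_L = ωL = 2440 Ω
X_C = 1/(ωC) = 2890 Ω
Net reactance X = X_L − X_C = -450 Ω
Z = 1480 − j450 Ω
|Z| = √(1480² + 450²) = 1550 Ω
∠Z = arctan(-450/1480) = -16.9°

-16.9°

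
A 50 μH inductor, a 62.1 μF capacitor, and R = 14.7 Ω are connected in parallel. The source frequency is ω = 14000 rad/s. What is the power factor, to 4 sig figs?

0.1208

X_L = ωL = 0.7000 Ω
X_C = 1/(ωC) = 1.150 Ω
Parallel: admittances add. Y = 1/R + 1/(jωL) + jωC
Y = (0.06803 − j0.5592) S
|Y| = 0.5633 S → |Z| = 1/|Y| = 1.775 Ω, ∠Z = −∠Y = 83.06°
cos φ = cos(83.06°) = 0.1208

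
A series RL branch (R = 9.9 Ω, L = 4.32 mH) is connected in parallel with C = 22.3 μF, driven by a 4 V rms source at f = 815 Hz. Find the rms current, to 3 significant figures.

313 mA

ω = 2πf = 5121 rad/s
X_L = ωL = 22.1 Ω
X_C = 1/(ωC) = 8.76 Ω
Branch 1 (R+jX_L): Z₁ = 9.90 + j22.1 Ω, |Z₁| = 24.2 Ω
Branch 2 (−jX_C): Z₂ = −j8.76 Ω
Parallel: Z = Z₁Z₂/(Z₁+Z₂), |Z| = 12.8 Ω, ∠Z = -77.6°
I = V/|Z| = 4/12.8 = 313 mA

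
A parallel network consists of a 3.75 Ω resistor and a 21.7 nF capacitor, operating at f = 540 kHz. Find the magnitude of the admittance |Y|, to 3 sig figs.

ω = 2πf = 3.393e+06 rad/s
X_C = 1/(ωC) = 13.6 Ω
Parallel: admittances add. Y = 1/R + jωC
Y = (0.267 + j0.0736) S
|Y| = 0.277 S → |Z| = 1/|Y| = 3.61 Ω, ∠Z = −∠Y = -15.4°

277 mS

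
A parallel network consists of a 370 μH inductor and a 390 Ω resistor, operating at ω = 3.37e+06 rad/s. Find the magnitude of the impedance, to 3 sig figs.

372 Ω

X_L = ωL = 1250 Ω
Parallel: admittances add. Y = 1/R + 1/(jωL)
Y = (0.00256 − j0.000802) S
|Y| = 0.00269 S → |Z| = 1/|Y| = 372 Ω, ∠Z = −∠Y = 17.4°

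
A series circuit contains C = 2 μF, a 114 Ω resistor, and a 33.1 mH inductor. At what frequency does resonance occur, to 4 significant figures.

ω₀ = 1/√(LC) = 1/√(0.0331 × 2e-06) = 3887 rad/s
f₀ = ω₀/(2π) = 618.6 Hz

618.6 Hz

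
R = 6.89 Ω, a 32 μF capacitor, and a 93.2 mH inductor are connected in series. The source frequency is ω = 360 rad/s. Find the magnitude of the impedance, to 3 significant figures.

X_L = ωL = 33.6 Ω
X_C = 1/(ωC) = 86.8 Ω
Net reactance X = X_L − X_C = -53.3 Ω
Z = 6.89 − j53.3 Ω
|Z| = √(6.89² + 53.3²) = 53.7 Ω

53.7 Ω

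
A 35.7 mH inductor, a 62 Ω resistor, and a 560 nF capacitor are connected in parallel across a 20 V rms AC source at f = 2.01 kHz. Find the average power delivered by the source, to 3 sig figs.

6.45 W

ω = 2πf = 12630 rad/s
X_L = ωL = 451 Ω
X_C = 1/(ωC) = 141 Ω
Parallel: admittances add. Y = 1/R + 1/(jωL) + jωC
Y = (0.0161 + j0.00485) S
|Y| = 0.0168 S → |Z| = 1/|Y| = 59.4 Ω, ∠Z = −∠Y = -16.8°
I = V/|Z| = 337 mA
P = VI cos φ = 20 × 0.337 × cos(-16.8°) = 6.45 W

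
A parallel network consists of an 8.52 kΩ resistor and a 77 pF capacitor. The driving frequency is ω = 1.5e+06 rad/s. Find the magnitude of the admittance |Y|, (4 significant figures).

X_C = 1/(ωC) = 8658 Ω
Parallel: admittances add. Y = 1/R + jωC
Y = (0.0001174 + j0.0001155) S
|Y| = 0.0001647 S → |Z| = 1/|Y| = 6073 Ω, ∠Z = −∠Y = -44.54°

164.7 μS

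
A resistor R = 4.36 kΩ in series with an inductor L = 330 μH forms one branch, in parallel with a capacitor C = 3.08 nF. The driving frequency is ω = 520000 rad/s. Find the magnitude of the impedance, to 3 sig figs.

622 Ω

X_L = ωL = 172 Ω
X_C = 1/(ωC) = 624 Ω
Branch 1 (R+jX_L): Z₁ = 4360 + j172 Ω, |Z₁| = 4360 Ω
Branch 2 (−jX_C): Z₂ = −j624 Ω
Parallel: Z = Z₁Z₂/(Z₁+Z₂), |Z| = 622 Ω, ∠Z = -81.8°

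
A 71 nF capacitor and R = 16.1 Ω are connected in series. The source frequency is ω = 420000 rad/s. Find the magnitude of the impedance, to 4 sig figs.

X_C = 1/(ωC) = 33.53 Ω
Z = 16.10 − j33.53 Ω
|Z| = √(16.10² + 33.53²) = 37.20 Ω

37.20 Ω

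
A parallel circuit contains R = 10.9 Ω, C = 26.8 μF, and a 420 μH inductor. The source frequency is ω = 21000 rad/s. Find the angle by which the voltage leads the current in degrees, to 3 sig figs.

-78.5°

X_L = ωL = 8.82 Ω
X_C = 1/(ωC) = 1.78 Ω
Parallel: admittances add. Y = 1/R + 1/(jωL) + jωC
Y = (0.0917 + j0.449) S
|Y| = 0.459 S → |Z| = 1/|Y| = 2.18 Ω, ∠Z = −∠Y = -78.5°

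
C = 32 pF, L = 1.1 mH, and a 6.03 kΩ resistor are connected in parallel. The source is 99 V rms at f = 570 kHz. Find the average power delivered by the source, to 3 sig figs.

ω = 2πf = 3.581e+06 rad/s
X_L = ωL = 3940 Ω
X_C = 1/(ωC) = 8730 Ω
Parallel: admittances add. Y = 1/R + 1/(jωL) + jωC
Y = (0.000166 − j0.000139) S
|Y| = 0.000217 S → |Z| = 1/|Y| = 4620 Ω, ∠Z = −∠Y = 40.0°
I = V/|Z| = 21.4 mA
P = VI cos φ = 99 × 0.0214 × cos(40.0°) = 1.63 W

1.63 W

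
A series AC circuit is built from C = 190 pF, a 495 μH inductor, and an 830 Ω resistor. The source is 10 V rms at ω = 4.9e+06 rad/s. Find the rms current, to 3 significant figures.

6.31 mA

X_L = ωL = 2430 Ω
X_C = 1/(ωC) = 1070 Ω
Net reactance X = X_L − X_C = 1350 Ω
Z = 830 + j1350 Ω
|Z| = √(830² + 1350²) = 1590 Ω
I = V/|Z| = 10/1590 = 6.31 mA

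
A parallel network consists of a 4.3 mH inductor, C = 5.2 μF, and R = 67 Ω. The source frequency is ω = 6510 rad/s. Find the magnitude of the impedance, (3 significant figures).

X_L = ωL = 28.0 Ω
X_C = 1/(ωC) = 29.5 Ω
Parallel: admittances add. Y = 1/R + 1/(jωL) + jωC
Y = (0.0149 − j0.00187) S
|Y| = 0.0150 S → |Z| = 1/|Y| = 66.5 Ω, ∠Z = −∠Y = 7.15°

66.5 Ω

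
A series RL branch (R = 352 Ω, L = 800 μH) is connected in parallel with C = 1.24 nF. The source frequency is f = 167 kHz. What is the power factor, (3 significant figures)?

ω = 2πf = 1.049e+06 rad/s
X_L = ωL = 839 Ω
X_C = 1/(ωC) = 769 Ω
Branch 1 (R+jX_L): Z₁ = 352 + j839 Ω, |Z₁| = 910 Ω
Branch 2 (−jX_C): Z₂ = −j769 Ω
Parallel: Z = Z₁Z₂/(Z₁+Z₂), |Z| = 1950 Ω, ∠Z = -34.1°
cos φ = cos(-34.1°) = 0.828

0.828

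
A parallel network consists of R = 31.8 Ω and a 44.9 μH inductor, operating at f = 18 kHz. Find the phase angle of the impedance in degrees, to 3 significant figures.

ω = 2πf = 113100 rad/s
X_L = ωL = 5.08 Ω
Parallel: admittances add. Y = 1/R + 1/(jωL)
Y = (0.0314 − j0.197) S
|Y| = 0.199 S → |Z| = 1/|Y| = 5.01 Ω, ∠Z = −∠Y = 80.9°

80.9°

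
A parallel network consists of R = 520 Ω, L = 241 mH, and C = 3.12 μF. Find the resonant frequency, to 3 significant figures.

184 Hz

ω₀ = 1/√(LC) = 1/√(0.241 × 3.12e-06) = 1153 rad/s
f₀ = ω₀/(2π) = 184 Hz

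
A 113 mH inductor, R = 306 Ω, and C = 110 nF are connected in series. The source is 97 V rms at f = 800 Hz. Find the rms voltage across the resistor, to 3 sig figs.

23.2 V

ω = 2πf = 5027 rad/s
X_L = ωL = 568 Ω
X_C = 1/(ωC) = 1810 Ω
Net reactance X = X_L − X_C = -1240 Ω
Z = 306 − j1240 Ω
|Z| = √(306² + 1240²) = 1280 Ω
I = V/|Z| = 75.9 mA
V_R = I·|Z_R| = 0.0759 × 306 = 23.2 V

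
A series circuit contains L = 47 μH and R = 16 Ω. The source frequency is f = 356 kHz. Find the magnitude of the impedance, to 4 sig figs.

ω = 2πf = 2.237e+06 rad/s
X_L = ωL = 105.1 Ω
Z = 16.00 + j105.1 Ω
|Z| = √(16.00² + 105.1²) = 106.3 Ω

106.3 Ω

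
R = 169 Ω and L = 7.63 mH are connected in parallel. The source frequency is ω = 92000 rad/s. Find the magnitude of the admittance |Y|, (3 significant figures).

6.09 mS

X_L = ωL = 702 Ω
Parallel: admittances add. Y = 1/R + 1/(jωL)
Y = (0.00592 − j0.00142) S
|Y| = 0.00609 S → |Z| = 1/|Y| = 164 Ω, ∠Z = −∠Y = 13.5°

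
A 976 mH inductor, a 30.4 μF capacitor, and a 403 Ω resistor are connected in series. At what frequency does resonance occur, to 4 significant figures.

29.22 Hz

ω₀ = 1/√(LC) = 1/√(0.976 × 3.04e-05) = 183.6 rad/s
f₀ = ω₀/(2π) = 29.22 Hz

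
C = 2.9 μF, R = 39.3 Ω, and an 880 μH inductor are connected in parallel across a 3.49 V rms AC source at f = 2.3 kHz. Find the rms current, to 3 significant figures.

156 mA

ω = 2πf = 14450 rad/s
X_L = ωL = 12.7 Ω
X_C = 1/(ωC) = 23.9 Ω
Parallel: admittances add. Y = 1/R + 1/(jωL) + jωC
Y = (0.0254 − j0.0367) S
|Y| = 0.0447 S → |Z| = 1/|Y| = 22.4 Ω, ∠Z = −∠Y = 55.3°
I = V/|Z| = 3.49/22.4 = 156 mA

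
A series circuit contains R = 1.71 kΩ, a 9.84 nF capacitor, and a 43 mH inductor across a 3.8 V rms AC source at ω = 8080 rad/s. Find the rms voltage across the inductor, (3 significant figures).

X_L = ωL = 347 Ω
X_C = 1/(ωC) = 12600 Ω
Net reactance X = X_L − X_C = -12200 Ω
Z = 1710 − j12200 Ω
|Z| = √(1710² + 12200²) = 12300 Ω
I = V/|Z| = 308 μA
V_L = I·|Z_L| = 0.000308 × 347 = 0.107 V

0.107 V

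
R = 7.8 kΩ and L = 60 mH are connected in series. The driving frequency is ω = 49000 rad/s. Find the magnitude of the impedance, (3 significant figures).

8340 Ω

X_L = ωL = 2940 Ω
Z = 7800 + j2940 Ω
|Z| = √(7800² + 2940²) = 8340 Ω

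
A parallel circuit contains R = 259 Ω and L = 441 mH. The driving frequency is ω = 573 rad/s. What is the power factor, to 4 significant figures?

0.6983

X_L = ωL = 252.7 Ω
Parallel: admittances add. Y = 1/R + 1/(jωL)
Y = (0.003861 − j0.003957) S
|Y| = 0.005529 S → |Z| = 1/|Y| = 180.9 Ω, ∠Z = −∠Y = 45.71°
cos φ = cos(45.71°) = 0.6983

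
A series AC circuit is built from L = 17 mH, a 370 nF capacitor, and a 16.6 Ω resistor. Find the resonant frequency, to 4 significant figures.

ω₀ = 1/√(LC) = 1/√(0.017 × 3.7e-07) = 12610 rad/s
f₀ = ω₀/(2π) = 2.007 kHz

2.007 kHz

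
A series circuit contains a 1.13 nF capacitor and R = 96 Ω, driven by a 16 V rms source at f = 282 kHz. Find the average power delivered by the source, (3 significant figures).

95.0 mW

ω = 2πf = 1.772e+06 rad/s
X_C = 1/(ωC) = 499 Ω
Z = 96.0 − j499 Ω
|Z| = √(96.0² + 499²) = 509 Ω
∠Z = arctan(-499/96.0) = -79.1°
I = V/|Z| = 31.5 mA
P = VI cos φ = 16 × 0.0315 × cos(-79.1°) = 95.0 mW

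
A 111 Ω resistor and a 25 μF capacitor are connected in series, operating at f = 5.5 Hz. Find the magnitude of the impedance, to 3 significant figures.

ω = 2πf = 34.56 rad/s
X_C = 1/(ωC) = 1160 Ω
Z = 111 − j1160 Ω
|Z| = √(111² + 1160²) = 1160 Ω

1160 Ω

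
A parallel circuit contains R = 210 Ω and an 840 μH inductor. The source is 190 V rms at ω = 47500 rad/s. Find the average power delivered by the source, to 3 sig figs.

172 W

X_L = ωL = 39.9 Ω
Parallel: admittances add. Y = 1/R + 1/(jωL)
Y = (0.00476 − j0.0251) S
|Y| = 0.0255 S → |Z| = 1/|Y| = 39.2 Ω, ∠Z = −∠Y = 79.2°
I = V/|Z| = 4.85 A
P = VI cos φ = 190 × 4.85 × cos(79.2°) = 172 W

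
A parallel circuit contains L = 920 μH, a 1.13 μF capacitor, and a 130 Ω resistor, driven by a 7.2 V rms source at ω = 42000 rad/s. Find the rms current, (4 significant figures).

X_L = ωL = 38.64 Ω
X_C = 1/(ωC) = 21.07 Ω
Parallel: admittances add. Y = 1/R + 1/(jωL) + jωC
Y = (0.007692 + j0.02158) S
|Y| = 0.02291 S → |Z| = 1/|Y| = 43.65 Ω, ∠Z = −∠Y = -70.38°
I = V/|Z| = 7.2/43.65 = 165.0 mA

165.0 mA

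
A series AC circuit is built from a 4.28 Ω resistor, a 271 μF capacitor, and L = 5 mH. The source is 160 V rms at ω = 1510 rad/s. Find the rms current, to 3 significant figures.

X_L = ωL = 7.55 Ω
X_C = 1/(ωC) = 2.44 Ω
Net reactance X = X_L − X_C = 5.11 Ω
Z = 4.28 + j5.11 Ω
|Z| = √(4.28² + 5.11²) = 6.66 Ω
I = V/|Z| = 160/6.66 = 24.0 A

24.0 A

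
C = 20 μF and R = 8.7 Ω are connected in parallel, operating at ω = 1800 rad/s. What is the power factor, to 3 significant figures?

X_C = 1/(ωC) = 27.8 Ω
Parallel: admittances add. Y = 1/R + jωC
Y = (0.115 + j0.0360) S
|Y| = 0.120 S → |Z| = 1/|Y| = 8.30 Ω, ∠Z = −∠Y = -17.4°
cos φ = cos(-17.4°) = 0.954

0.954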